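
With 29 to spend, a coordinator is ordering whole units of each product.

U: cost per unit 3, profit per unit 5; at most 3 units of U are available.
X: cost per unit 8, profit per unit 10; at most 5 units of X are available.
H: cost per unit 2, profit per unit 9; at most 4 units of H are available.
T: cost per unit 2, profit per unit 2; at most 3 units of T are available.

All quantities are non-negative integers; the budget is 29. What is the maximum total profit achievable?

65

This is a bounded integer knapsack.
1×U, 2×X, 4×H, and 1×T: cost 29 ≤ 29, profit 1·5 + 2·10 + 4·9 + 1·2 = 63.
3×U, 1×X, 4×H, and 2×T: cost 29 ≤ 29, profit 3·5 + 1·10 + 4·9 + 2·2 = 65.
Best is 65.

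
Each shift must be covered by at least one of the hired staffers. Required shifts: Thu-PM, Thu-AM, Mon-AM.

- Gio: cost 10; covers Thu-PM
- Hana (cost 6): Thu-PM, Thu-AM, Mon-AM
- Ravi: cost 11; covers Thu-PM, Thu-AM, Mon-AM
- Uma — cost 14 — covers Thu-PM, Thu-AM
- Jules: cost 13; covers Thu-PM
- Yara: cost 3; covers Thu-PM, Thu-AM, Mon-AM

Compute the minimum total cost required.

Yara alone covers Thu-PM, Thu-AM, Mon-AM — every shift.
Total cost: 3.
No cover costs less than 3.

3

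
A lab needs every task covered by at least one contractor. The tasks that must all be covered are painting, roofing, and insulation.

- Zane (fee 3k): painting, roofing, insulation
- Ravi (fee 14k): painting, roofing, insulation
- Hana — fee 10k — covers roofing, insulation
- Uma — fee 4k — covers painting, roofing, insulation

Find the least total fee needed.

This is an integer covering problem.
Zane alone covers painting, roofing, insulation — every task.
Total fee: 3.
No cover costs less than 3.

3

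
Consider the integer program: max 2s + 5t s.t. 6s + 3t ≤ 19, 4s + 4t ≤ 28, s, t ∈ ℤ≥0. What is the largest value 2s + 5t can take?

30

The continuous relaxation peaks at (0, 6.33) with value 31.67; rounding to a feasible lattice point costs some objective.
(s,t)=(0,6) is feasible, giving 30.
(s,t)=(0,5) is feasible, giving 25.
No feasible integer point exceeds 30.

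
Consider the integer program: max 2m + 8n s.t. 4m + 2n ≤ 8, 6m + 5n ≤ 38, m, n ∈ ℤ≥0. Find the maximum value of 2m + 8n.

(m,n)=(0,4): 4·0+2·4=8≤8, 6·0+5·4=20≤38, objective 32.
(m,n)=(0,3): 4·0+2·3=6≤8, 6·0+5·3=15≤38, objective 24.
No feasible integer point exceeds 32.

32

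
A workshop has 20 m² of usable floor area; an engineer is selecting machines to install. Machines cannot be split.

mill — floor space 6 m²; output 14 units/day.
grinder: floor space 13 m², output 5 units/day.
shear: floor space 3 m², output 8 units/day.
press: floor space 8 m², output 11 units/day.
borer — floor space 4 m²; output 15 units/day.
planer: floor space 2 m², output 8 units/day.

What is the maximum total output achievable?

48

shear + press + borer + planer: floor space 3 + 8 + 4 + 2 = 17 ≤ 20, output 8 + 11 + 15 + 8 = 42.
mill + press + borer + planer: floor space 6 + 8 + 4 + 2 = 20 ≤ 20, output 14 + 11 + 15 + 8 = 48.
mill + shear + borer + planer: floor space 6 + 3 + 4 + 2 = 15 ≤ 20, output 14 + 8 + 15 + 8 = 45.
Best is mill, press, borer, and planer with total output 48.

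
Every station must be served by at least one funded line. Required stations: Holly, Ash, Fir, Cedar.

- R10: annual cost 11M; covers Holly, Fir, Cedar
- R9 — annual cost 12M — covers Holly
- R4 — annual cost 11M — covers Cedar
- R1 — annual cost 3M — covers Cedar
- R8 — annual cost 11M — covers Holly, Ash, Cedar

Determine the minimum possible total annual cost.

Choose R10 and R8: together they cover Holly, Ash, Fir, Cedar — every station.
Total annual cost: 11 + 11 = 22.

22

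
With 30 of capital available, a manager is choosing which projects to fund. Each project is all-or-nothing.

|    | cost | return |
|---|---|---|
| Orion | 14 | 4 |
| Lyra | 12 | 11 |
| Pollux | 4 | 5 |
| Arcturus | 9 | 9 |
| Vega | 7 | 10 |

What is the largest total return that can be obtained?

30

Lyra + Pollux + Vega: cost 12 + 4 + 7 = 23 ≤ 30, return 11 + 5 + 10 = 26.
Lyra + Arcturus + Vega: cost 12 + 9 + 7 = 28 ≤ 30, return 11 + 9 + 10 = 30.
Lyra + Pollux + Arcturus: cost 12 + 4 + 9 = 25 ≤ 30, return 11 + 5 + 9 = 25.
Best is Lyra, Arcturus, and Vega with total return 30.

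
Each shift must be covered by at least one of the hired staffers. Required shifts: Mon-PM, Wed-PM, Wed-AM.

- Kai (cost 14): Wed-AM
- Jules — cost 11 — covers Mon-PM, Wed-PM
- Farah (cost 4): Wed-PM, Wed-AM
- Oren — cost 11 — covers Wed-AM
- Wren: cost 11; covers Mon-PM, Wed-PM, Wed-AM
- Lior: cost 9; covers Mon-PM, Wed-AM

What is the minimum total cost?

11

Wren alone covers Mon-PM, Wed-PM, Wed-AM — every shift.
Total cost: 11.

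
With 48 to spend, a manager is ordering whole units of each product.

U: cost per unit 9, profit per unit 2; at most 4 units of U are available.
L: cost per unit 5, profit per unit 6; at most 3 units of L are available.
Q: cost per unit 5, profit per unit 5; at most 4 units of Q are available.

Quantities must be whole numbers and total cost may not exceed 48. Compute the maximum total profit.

40

3×L and 4×Q: cost 35 ≤ 48, profit 3·6 + 4·5 = 38.
1×U, 3×L, and 4×Q: cost 44 ≤ 48, profit 1·2 + 3·6 + 4·5 = 40.
Best is 40.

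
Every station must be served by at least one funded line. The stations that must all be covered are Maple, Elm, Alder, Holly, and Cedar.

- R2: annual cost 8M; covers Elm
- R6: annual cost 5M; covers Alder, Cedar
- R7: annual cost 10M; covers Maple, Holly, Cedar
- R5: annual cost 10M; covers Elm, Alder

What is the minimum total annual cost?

This is a weighted set-cover instance.
Choose R7 and R5: together they cover Maple, Elm, Alder, Holly, Cedar — every station.
Total annual cost: 10 + 10 = 20.

20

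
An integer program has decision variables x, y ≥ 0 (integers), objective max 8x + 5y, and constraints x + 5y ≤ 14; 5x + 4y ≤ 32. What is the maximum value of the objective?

(x,y)=(6,0): 1·6+5·0=6≤14, 5·6+4·0=30≤32, objective 48.
(x,y)=(5,1): 1·5+5·1=10≤14, 5·5+4·1=29≤32, objective 45.
(x,y)=(5,0): 1·5+5·0=5≤14, 5·5+4·0=25≤32, objective 40.
No feasible integer point exceeds 48.

48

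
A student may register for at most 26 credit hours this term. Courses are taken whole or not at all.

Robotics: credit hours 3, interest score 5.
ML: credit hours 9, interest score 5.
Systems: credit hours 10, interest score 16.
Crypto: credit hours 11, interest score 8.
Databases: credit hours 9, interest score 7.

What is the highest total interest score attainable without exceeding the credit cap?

29

Robotics + Systems + Crypto: credit hours 3 + 10 + 11 = 24 ≤ 26, interest score 5 + 16 + 8 = 29.
Robotics + ML + Systems: credit hours 3 + 9 + 10 = 22 ≤ 26, interest score 5 + 5 + 16 = 26.
Robotics + Systems + Databases: credit hours 3 + 10 + 9 = 22 ≤ 26, interest score 5 + 16 + 7 = 28.
Best is Robotics, Systems, and Crypto with total interest score 29.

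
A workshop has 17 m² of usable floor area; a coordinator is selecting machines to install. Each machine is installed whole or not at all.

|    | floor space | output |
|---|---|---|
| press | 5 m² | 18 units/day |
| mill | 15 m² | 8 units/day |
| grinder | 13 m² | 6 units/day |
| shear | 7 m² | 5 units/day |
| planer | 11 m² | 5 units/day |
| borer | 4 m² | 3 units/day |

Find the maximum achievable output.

26

Take press, shear, and borer: floor space 5 + 7 + 4 = 16 ≤ 17, output 18 + 5 + 3 = 26.
No other feasible combination does better.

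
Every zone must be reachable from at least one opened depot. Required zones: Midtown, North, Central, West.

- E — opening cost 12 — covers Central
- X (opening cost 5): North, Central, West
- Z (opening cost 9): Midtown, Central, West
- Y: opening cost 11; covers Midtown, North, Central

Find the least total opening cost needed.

Choose X and Z: together they cover Midtown, North, Central, West — every zone.
Total opening cost: 5 + 9 = 14.
No cover costs less than 14.

14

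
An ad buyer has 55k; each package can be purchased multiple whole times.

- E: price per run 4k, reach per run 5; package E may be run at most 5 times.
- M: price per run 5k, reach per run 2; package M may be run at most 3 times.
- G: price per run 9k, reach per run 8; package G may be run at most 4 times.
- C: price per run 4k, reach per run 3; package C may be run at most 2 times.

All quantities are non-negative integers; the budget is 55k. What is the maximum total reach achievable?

55

4×E and 4×G: price 52 ≤ 55, reach 4·5 + 4·8 = 52.
5×E, 3×G, and 2×C: price 55 ≤ 55, reach 5·5 + 3·8 + 2·3 = 55.
Best is 55.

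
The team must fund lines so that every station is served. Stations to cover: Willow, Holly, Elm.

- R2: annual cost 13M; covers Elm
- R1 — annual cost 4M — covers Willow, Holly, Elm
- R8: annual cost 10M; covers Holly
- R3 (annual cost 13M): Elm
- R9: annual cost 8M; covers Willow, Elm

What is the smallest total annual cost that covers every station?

4

R1 alone covers Willow, Holly, Elm — every station.
Total annual cost: 4.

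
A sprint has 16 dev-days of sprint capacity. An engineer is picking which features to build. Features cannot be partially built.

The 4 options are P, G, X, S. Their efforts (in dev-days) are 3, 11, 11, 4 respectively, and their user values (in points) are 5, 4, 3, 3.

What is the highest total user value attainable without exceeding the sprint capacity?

9

Take P and G: effort 3 + 11 = 14 ≤ 16, user value 5 + 4 = 9.
No other feasible combination does better.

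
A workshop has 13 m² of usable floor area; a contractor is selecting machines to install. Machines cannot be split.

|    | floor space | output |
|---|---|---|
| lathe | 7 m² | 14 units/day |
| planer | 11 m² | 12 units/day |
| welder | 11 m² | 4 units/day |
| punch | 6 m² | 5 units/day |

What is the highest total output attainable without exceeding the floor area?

This is an integer program with binary decision variables.
Take lathe and punch: floor space 7 + 6 = 13 ≤ 13, output 14 + 5 = 19.
No other feasible combination does better.

19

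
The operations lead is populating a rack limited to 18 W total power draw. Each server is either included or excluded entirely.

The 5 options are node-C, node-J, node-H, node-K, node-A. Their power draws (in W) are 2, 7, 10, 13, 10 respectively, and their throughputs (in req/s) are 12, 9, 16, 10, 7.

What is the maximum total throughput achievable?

28

Treat it as a binary knapsack problem.
node-C + node-H: power draw 2 + 10 = 12 ≤ 18, throughput 12 + 16 = 28.
node-C + node-K: power draw 2 + 13 = 15 ≤ 18, throughput 12 + 10 = 22.
node-J + node-H: power draw 7 + 10 = 17 ≤ 18, throughput 9 + 16 = 25.
Best is node-C and node-H with total throughput 28.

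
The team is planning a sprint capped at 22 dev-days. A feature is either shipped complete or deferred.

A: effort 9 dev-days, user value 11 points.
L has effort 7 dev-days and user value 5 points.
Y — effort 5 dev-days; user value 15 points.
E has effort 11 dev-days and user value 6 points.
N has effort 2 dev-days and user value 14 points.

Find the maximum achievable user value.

Take A, Y, and N: effort 9 + 5 + 2 = 16 ≤ 22, user value 11 + 15 + 14 = 40.
No other feasible combination does better.

40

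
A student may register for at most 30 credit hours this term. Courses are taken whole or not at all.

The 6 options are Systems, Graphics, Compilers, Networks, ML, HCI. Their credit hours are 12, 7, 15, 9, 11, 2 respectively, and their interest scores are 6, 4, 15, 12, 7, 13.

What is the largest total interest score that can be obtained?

40

Allowing fractional choices, the relaxed optimum would be about 42.5, but courses are indivisible.
Graphics + Networks + ML + HCI: credit hours 7 + 9 + 11 + 2 = 29 ≤ 30, interest score 4 + 12 + 7 + 13 = 36.
Compilers + Networks + HCI: credit hours 15 + 9 + 2 = 26 ≤ 30, interest score 15 + 12 + 13 = 40.
Compilers + ML + HCI: credit hours 15 + 11 + 2 = 28 ≤ 30, interest score 15 + 7 + 13 = 35.
Best is Compilers, Networks, and HCI with total interest score 40.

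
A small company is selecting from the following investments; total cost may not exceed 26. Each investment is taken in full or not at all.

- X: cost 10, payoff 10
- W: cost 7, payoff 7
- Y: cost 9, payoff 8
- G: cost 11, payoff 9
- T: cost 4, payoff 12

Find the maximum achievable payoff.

31

X + W + T: cost 10 + 7 + 4 = 21 ≤ 26, payoff 10 + 7 + 12 = 29.
X + Y + T: cost 10 + 9 + 4 = 23 ≤ 26, payoff 10 + 8 + 12 = 30.
X + G + T: cost 10 + 11 + 4 = 25 ≤ 26, payoff 10 + 9 + 12 = 31.
Best is X, G, and T with total payoff 31.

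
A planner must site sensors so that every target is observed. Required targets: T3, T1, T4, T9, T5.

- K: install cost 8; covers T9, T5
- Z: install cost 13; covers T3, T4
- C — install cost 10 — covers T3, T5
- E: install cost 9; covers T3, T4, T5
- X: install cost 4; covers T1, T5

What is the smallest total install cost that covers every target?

Choose K, E, and X: together they cover T3, T1, T4, T9, T5 — every target.
Total install cost: 8 + 9 + 4 = 21.
No cover costs less than 21.

21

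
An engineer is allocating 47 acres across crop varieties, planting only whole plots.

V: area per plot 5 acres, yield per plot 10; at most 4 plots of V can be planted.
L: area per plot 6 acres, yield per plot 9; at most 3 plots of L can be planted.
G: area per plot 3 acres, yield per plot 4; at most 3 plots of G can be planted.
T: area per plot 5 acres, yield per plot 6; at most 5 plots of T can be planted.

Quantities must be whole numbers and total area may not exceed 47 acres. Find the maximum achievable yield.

Take 4×V, 3×L, and 3×G: area 47 ≤ 47, yield 4·10 + 3·9 + 3·4 = 79.
V has the best ratio (10/5) and is taken to its limit of 4; remaining capacity is filled optimally with the others.

79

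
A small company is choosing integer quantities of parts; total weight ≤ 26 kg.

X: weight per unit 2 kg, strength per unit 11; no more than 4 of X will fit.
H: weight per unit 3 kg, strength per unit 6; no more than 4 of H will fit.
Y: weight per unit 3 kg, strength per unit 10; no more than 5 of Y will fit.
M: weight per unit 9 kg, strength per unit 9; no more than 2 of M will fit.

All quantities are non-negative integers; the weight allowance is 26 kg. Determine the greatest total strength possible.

100

4×X, 1×H, and 5×Y: weight 26 ≤ 26, strength 4·11 + 1·6 + 5·10 = 100.
4×X, 2×H, and 4×Y: weight 26 ≤ 26, strength 4·11 + 2·6 + 4·10 = 96.
Best is 100.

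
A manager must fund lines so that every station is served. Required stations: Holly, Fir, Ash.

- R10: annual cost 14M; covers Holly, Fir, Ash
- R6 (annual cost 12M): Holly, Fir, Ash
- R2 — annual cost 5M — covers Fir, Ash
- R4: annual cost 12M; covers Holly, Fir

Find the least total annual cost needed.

12

R6 alone covers Holly, Fir, Ash — every station.
Total annual cost: 12.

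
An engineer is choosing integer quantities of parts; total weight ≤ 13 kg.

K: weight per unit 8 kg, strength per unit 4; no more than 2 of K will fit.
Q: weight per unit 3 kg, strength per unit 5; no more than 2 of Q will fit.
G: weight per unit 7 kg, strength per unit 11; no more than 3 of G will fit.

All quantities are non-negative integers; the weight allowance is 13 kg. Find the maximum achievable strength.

21

Take 2×Q and 1×G: weight 13 ≤ 13, strength 2·5 + 1·11 = 21.
Q has the best ratio (5/3) and is taken to its limit of 2; remaining capacity is filled optimally with the others.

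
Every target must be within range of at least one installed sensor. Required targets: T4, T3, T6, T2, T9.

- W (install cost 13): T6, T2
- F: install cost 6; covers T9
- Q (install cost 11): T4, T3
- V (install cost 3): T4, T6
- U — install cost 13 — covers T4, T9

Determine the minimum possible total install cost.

This is a weighted set-cover instance.
The greedy cost-per-new-target heuristic would pick V, F, Q, and W for 33, but a cheaper cover exists.
Choose W, F, and Q: together they cover T4, T3, T6, T2, T9 — every target.
Total install cost: 13 + 6 + 11 = 30.
No cover costs less than 30.

30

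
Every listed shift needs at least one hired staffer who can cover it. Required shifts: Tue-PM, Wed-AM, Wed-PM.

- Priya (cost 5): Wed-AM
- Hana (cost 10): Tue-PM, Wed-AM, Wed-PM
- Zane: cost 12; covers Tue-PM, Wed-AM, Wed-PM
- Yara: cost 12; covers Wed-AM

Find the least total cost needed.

10

Hana alone covers Tue-PM, Wed-AM, Wed-PM — every shift.
Total cost: 10.
No cover costs less than 10.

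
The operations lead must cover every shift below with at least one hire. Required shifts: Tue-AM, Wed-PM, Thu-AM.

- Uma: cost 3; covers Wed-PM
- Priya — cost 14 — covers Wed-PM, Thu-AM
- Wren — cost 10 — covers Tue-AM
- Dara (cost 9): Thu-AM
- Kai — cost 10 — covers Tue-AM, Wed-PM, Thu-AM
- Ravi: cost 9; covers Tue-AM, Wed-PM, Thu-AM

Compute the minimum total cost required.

9

This is a weighted set-cover instance.
The greedy cost-per-new-shift heuristic would pick Uma and Ravi for 12, but a cheaper cover exists.
Ravi alone covers Tue-AM, Wed-PM, Thu-AM — every shift.
Total cost: 9.
No cover costs less than 9.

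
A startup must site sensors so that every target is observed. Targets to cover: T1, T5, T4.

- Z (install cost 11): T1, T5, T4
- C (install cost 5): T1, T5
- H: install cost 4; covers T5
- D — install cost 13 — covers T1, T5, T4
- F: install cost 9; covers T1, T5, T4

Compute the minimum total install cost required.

9

F alone covers T1, T5, T4 — every target.
Total install cost: 9.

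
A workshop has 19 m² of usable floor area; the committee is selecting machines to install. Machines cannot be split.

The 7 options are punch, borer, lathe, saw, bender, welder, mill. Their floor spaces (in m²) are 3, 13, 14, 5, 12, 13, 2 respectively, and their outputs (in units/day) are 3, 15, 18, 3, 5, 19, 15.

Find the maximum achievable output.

37

Treat it as a binary knapsack problem.
Take punch, welder, and mill: floor space 3 + 13 + 2 = 18 ≤ 19, output 3 + 19 + 15 = 37.
No other feasible combination does better.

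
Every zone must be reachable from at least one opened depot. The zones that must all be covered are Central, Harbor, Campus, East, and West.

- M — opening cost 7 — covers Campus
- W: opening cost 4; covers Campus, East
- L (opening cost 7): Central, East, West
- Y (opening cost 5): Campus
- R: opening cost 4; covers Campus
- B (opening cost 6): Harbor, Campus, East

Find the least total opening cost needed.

13

Choose L and B: together they cover Central, Harbor, Campus, East, West — every zone.
Total opening cost: 7 + 6 = 13.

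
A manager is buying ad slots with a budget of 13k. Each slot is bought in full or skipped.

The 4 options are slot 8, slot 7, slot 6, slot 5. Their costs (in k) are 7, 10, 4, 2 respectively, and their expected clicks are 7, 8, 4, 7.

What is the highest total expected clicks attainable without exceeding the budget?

18

slot 8 + slot 6 + slot 5: cost 7 + 4 + 2 = 13 ≤ 13, expected clicks 7 + 4 + 7 = 18.
slot 7 + slot 5: cost 10 + 2 = 12 ≤ 13, expected clicks 8 + 7 = 15.
Best is slot 8, slot 6, and slot 5 with total expected clicks 18.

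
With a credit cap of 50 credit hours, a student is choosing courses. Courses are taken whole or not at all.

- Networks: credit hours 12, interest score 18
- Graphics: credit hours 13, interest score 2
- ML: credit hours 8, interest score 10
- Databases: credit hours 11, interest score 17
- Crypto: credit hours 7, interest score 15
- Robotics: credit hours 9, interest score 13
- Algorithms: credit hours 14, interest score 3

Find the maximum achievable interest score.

73

This is an integer program with binary decision variables.
Allowing fractional choices, the relaxed optimum would be about 73.6, but courses are indivisible.
Networks + ML + Databases + Crypto + Robotics: credit hours 12 + 8 + 11 + 7 + 9 = 47 ≤ 50, interest score 18 + 10 + 17 + 15 + 13 = 73.
Networks + Databases + Crypto + Robotics: credit hours 12 + 11 + 7 + 9 = 39 ≤ 50, interest score 18 + 17 + 15 + 13 = 63.
Networks + ML + Databases + Crypto: credit hours 12 + 8 + 11 + 7 = 38 ≤ 50, interest score 18 + 10 + 17 + 15 = 60.
Best is Networks, ML, Databases, Crypto, and Robotics with total interest score 73.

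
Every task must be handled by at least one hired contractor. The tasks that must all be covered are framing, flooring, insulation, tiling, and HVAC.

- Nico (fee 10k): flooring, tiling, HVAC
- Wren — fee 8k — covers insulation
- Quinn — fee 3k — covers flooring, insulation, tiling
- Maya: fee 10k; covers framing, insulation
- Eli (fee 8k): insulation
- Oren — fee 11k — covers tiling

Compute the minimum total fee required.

Choose Nico and Maya: together they cover framing, flooring, insulation, tiling, HVAC — every task.
Total fee: 10 + 10 = 20.

20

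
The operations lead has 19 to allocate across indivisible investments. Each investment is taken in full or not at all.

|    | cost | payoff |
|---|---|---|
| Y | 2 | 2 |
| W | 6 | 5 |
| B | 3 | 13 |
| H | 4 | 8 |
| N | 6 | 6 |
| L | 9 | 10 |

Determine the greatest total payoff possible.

33

Y + B + H + L: cost 2 + 3 + 4 + 9 = 18 ≤ 19, payoff 2 + 13 + 8 + 10 = 33.
B + H + L: cost 3 + 4 + 9 = 16 ≤ 19, payoff 13 + 8 + 10 = 31.
W + B + H + N: cost 6 + 3 + 4 + 6 = 19 ≤ 19, payoff 5 + 13 + 8 + 6 = 32.
Best is Y, B, H, and L with total payoff 33.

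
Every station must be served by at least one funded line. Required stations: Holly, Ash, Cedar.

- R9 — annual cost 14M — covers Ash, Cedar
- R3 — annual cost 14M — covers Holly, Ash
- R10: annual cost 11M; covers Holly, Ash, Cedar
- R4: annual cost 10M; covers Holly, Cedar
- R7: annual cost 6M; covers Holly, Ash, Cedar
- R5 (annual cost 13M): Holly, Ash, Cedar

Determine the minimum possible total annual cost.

6

This is a weighted set-cover instance.
R7 alone covers Holly, Ash, Cedar — every station.
Total annual cost: 6.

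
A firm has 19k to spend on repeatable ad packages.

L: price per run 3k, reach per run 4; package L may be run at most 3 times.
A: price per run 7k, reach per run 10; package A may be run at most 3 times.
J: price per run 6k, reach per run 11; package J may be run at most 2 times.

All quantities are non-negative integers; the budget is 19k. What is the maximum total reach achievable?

32

J has the best ratio (11/6); taking only J gives at most 2×11 = 22 (stopped by the supply cap of 2).
Mixing does better — 1×A and 2×J: price 19 ≤ 19, reach 1·10 + 2·11 = 32.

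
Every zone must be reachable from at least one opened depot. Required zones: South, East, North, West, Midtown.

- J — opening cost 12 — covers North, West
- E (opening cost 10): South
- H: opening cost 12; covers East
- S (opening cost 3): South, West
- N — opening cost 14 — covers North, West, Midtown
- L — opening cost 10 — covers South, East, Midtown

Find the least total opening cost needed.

22

The greedy cost-per-new-zone heuristic would pick S, L, and J for 25, but a cheaper cover exists.
Choose J and L: together they cover South, East, North, West, Midtown — every zone.
Total opening cost: 12 + 10 = 22.
No cover costs less than 22.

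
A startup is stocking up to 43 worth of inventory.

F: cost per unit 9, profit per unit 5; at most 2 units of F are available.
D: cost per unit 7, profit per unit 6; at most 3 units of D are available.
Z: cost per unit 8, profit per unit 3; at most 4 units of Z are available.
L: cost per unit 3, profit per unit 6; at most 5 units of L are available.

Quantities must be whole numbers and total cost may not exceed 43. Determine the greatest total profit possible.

3×D and 5×L: cost 36 ≤ 43, profit 3·6 + 5·6 = 48.
1×F, 2×D, and 5×L: cost 38 ≤ 43, profit 1·5 + 2·6 + 5·6 = 47.
Best is 48.

48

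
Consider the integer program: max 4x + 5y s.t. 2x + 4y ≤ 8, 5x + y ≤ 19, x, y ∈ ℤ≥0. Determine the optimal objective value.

The continuous relaxation peaks at (3.78, 0.111) with value 15.67; rounding to a feasible lattice point costs some objective.
(x,y)=(2,1): 2·2+4·1=8≤8, 5·2+1·1=11≤19, objective 13.
(x,y)=(3,0): 2·3+4·0=6≤8, 5·3+1·0=15≤19, objective 12.
(x,y)=(1,1): 2·1+4·1=6≤8, 5·1+1·1=6≤19, objective 9.
No feasible integer point exceeds 13.

13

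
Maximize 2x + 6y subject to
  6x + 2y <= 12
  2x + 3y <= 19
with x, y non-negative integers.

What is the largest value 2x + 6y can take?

(x,y)=(0,6) is feasible, giving 36.
(x,y)=(0,5) is feasible, giving 30.
The best lattice point is (0,6), giving 36.

36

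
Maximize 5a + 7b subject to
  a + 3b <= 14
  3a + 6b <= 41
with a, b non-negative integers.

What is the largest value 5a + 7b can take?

(a,b)=(13,0) is feasible, giving 65.
(a,b)=(12,0) is feasible, giving 60.
Maximum is 65 at (a,b)=(13,0).

65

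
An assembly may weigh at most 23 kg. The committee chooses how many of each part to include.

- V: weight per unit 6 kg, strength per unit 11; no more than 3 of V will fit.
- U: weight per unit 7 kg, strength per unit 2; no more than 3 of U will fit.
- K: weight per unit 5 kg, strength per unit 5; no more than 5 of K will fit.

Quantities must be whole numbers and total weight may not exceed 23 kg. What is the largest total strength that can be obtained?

38

Take 3×V and 1×K: weight 23 ≤ 23, strength 3·11 + 1·5 = 38.
V has the best ratio (11/6) and is taken to its limit of 3; remaining capacity is filled optimally with the others.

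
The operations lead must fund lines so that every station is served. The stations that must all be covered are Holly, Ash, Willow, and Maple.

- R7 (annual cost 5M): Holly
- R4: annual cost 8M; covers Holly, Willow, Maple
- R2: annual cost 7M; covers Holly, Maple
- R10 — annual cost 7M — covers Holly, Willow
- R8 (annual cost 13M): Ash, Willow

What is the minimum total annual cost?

20

The greedy cost-per-new-station heuristic would pick R4 and R8 for 21, but a cheaper cover exists.
Choose R2 and R8: together they cover Holly, Ash, Willow, Maple — every station.
Total annual cost: 7 + 13 = 20.
No cover costs less than 20.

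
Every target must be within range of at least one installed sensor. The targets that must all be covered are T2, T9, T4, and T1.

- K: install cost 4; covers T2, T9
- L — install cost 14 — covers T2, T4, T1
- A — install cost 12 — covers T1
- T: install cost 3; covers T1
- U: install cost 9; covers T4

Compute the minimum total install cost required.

This is a weighted set-cover instance.
Choose K, T, and U: together they cover T2, T9, T4, T1 — every target.
Total install cost: 4 + 3 + 9 = 16.
No cover costs less than 16.

16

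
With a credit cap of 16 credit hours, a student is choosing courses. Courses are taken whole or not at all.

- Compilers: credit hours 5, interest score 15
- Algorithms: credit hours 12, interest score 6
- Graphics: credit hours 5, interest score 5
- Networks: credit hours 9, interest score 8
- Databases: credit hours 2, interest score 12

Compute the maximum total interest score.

This is a 0-1 knapsack instance.
Allowing fractional choices, the relaxed optimum would be about 35.6, but courses are indivisible.
Compilers + Databases: credit hours 5 + 2 = 7 ≤ 16, interest score 15 + 12 = 27.
Compilers + Graphics + Databases: credit hours 5 + 5 + 2 = 12 ≤ 16, interest score 15 + 5 + 12 = 32.
Compilers + Networks + Databases: credit hours 5 + 9 + 2 = 16 ≤ 16, interest score 15 + 8 + 12 = 35.
Best is Compilers, Networks, and Databases with total interest score 35.

35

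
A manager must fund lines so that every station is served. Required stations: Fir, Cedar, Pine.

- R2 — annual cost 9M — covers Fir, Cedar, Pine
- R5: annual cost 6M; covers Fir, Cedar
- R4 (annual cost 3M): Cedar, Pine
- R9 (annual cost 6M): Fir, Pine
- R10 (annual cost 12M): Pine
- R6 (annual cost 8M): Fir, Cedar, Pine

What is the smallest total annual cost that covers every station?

The greedy cost-per-new-station heuristic would pick R4 and R5 for 9, but a cheaper cover exists.
R6 alone covers Fir, Cedar, Pine — every station.
Total annual cost: 8.
No cover costs less than 8.

8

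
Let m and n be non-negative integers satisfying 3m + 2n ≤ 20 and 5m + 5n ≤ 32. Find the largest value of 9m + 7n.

54

The continuous relaxation peaks at (6.4, 0) with value 57.60; rounding to a feasible lattice point costs some objective.
(m,n)=(6,0): 3·6+2·0=18≤20, 5·6+5·0=30≤32, objective 54.
(m,n)=(5,1): 3·5+2·1=17≤20, 5·5+5·1=30≤32, objective 52.
The best lattice point is (6,0), giving 54.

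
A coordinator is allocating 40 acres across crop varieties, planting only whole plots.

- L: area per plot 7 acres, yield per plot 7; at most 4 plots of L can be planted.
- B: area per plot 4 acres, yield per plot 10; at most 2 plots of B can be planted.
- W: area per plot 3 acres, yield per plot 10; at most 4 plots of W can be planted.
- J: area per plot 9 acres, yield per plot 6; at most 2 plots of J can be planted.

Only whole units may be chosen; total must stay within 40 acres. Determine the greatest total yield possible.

1×L, 2×B, 4×W, and 1×J: area 36 ≤ 40, yield 1·7 + 2·10 + 4·10 + 1·6 = 73.
2×L, 2×B, and 4×W: area 34 ≤ 40, yield 2·7 + 2·10 + 4·10 = 74.
Best is 74.

74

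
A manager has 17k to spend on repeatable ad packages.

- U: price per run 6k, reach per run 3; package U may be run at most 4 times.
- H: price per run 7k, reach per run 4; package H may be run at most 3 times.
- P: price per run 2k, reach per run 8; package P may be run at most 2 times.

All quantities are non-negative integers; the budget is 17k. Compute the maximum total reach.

1×U, 1×H, and 2×P: price 17 ≤ 17, reach 1·3 + 1·4 + 2·8 = 23.
2×U and 2×P: price 16 ≤ 17, reach 2·3 + 2·8 = 22.
Best is 23.

23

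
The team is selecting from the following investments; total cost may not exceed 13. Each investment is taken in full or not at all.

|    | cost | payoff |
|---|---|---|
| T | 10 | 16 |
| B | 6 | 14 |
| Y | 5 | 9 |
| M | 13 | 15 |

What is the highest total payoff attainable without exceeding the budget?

23

Allowing fractional choices, the relaxed optimum would be about 26.2, but investments are indivisible.
B + Y: cost 6 + 5 = 11 ≤ 13, payoff 14 + 9 = 23.
T: cost 10 ≤ 13, payoff 16.
M: cost 13 ≤ 13, payoff 15.
Best is B and Y with total payoff 23.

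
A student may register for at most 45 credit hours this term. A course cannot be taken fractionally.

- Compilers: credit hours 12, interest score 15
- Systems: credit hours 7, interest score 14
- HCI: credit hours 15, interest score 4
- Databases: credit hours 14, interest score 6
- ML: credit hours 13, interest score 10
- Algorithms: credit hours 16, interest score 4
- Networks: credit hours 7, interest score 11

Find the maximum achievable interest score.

50

Treat it as a binary knapsack problem.
Compilers + Systems + Databases + Networks: credit hours 12 + 7 + 14 + 7 = 40 ≤ 45, interest score 15 + 14 + 6 + 11 = 46.
Compilers + Systems + ML + Networks: credit hours 12 + 7 + 13 + 7 = 39 ≤ 45, interest score 15 + 14 + 10 + 11 = 50.
Compilers + Systems + HCI + Networks: credit hours 12 + 7 + 15 + 7 = 41 ≤ 45, interest score 15 + 14 + 4 + 11 = 44.
Best is Compilers, Systems, ML, and Networks with total interest score 50.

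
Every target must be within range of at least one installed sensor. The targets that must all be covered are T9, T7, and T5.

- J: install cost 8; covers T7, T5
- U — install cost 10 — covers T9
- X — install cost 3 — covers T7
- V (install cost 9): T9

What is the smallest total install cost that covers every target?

17

Choose J and V: together they cover T9, T7, T5 — every target.
Total install cost: 8 + 9 = 17.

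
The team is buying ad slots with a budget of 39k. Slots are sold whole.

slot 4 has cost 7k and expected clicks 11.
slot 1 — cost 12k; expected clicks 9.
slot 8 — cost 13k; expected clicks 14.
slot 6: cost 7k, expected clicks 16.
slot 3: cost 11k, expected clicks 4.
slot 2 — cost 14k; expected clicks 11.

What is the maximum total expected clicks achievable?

50

This is an integer program with binary decision variables.
slot 4 + slot 6 + slot 3 + slot 2: cost 7 + 7 + 11 + 14 = 39 ≤ 39, expected clicks 11 + 16 + 4 + 11 = 42.
slot 4 + slot 1 + slot 8 + slot 6: cost 7 + 12 + 13 + 7 = 39 ≤ 39, expected clicks 11 + 9 + 14 + 16 = 50.
slot 4 + slot 8 + slot 6 + slot 3: cost 7 + 13 + 7 + 11 = 38 ≤ 39, expected clicks 11 + 14 + 16 + 4 = 45.
Best is slot 4, slot 1, slot 8, and slot 6 with total expected clicks 50.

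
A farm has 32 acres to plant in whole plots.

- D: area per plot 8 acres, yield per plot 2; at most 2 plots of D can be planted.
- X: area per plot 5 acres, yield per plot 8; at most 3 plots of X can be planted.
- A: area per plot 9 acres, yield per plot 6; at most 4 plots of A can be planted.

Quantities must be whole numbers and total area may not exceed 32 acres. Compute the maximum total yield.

32

1×D, 3×X, and 1×A: area 32 ≤ 32, yield 1·2 + 3·8 + 1·6 = 32.
3×X and 1×A: area 24 ≤ 32, yield 3·8 + 1·6 = 30.
Best is 32.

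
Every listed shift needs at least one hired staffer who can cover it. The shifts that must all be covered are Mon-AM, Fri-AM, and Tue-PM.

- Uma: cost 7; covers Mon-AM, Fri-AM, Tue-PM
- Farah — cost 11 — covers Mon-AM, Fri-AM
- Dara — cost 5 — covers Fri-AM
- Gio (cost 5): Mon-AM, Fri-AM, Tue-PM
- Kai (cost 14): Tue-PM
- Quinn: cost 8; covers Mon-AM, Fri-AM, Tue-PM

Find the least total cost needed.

Gio alone covers Mon-AM, Fri-AM, Tue-PM — every shift.
Total cost: 5.
No cover costs less than 5.

5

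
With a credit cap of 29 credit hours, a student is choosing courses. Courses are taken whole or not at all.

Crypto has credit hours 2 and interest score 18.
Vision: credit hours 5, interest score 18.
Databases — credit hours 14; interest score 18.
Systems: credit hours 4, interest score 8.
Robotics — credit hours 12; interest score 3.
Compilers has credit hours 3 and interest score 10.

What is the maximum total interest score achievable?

Crypto + Vision + Databases + Systems: credit hours 2 + 5 + 14 + 4 = 25 ≤ 29, interest score 18 + 18 + 18 + 8 = 62.
Crypto + Vision + Databases + Systems + Compilers: credit hours 2 + 5 + 14 + 4 + 3 = 28 ≤ 29, interest score 18 + 18 + 18 + 8 + 10 = 72.
Crypto + Vision + Databases + Compilers: credit hours 2 + 5 + 14 + 3 = 24 ≤ 29, interest score 18 + 18 + 18 + 10 = 64.
Best is Crypto, Vision, Databases, Systems, and Compilers with total interest score 72.

72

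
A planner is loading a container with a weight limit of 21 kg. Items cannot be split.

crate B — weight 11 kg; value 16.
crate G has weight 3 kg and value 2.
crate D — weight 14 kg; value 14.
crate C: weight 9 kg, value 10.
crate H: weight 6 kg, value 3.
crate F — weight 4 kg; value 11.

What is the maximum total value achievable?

30

Take crate B, crate H, and crate F: weight 11 + 6 + 4 = 21 ≤ 21, value 16 + 3 + 11 = 30.
No other feasible combination does better.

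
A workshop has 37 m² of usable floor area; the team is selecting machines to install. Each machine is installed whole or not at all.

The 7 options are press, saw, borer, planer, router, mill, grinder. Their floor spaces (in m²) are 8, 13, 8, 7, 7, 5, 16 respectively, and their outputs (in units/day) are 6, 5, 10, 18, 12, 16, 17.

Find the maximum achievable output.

Take planer, router, mill, and grinder: floor space 7 + 7 + 5 + 16 = 35 ≤ 37, output 18 + 12 + 16 + 17 = 63.
No other feasible combination does better.

63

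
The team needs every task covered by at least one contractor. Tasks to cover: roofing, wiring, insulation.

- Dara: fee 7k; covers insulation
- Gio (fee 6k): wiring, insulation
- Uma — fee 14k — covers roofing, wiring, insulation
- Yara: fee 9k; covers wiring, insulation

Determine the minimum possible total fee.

This is an integer covering problem.
The greedy cost-per-new-task heuristic would pick Gio and Uma for 20, but a cheaper cover exists.
Uma alone covers roofing, wiring, insulation — every task.
Total fee: 14.
No cover costs less than 14.

14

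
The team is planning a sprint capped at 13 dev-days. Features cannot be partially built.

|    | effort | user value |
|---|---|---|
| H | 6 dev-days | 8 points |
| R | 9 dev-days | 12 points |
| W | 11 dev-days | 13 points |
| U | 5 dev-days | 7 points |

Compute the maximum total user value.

15

Allowing fractional choices, the relaxed optimum would be about 17.7, but features are indivisible.
H + U: effort 6 + 5 = 11 ≤ 13, user value 8 + 7 = 15.
W: effort 11 ≤ 13, user value 13.
R: effort 9 ≤ 13, user value 12.
Best is H and U with total user value 15.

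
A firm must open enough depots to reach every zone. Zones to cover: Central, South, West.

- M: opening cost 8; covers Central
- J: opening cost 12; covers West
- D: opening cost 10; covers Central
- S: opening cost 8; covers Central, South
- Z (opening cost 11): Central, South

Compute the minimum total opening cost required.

Choose J and S: together they cover Central, South, West — every zone.
Total opening cost: 12 + 8 = 20.

20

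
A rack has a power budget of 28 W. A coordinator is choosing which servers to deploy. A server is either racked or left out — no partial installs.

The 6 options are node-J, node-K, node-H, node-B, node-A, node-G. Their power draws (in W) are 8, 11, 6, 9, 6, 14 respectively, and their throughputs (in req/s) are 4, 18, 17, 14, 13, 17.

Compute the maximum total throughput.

Treat it as a binary knapsack problem.
node-K + node-H + node-B: power draw 11 + 6 + 9 = 26 ≤ 28, throughput 18 + 17 + 14 = 49.
node-K + node-H + node-A: power draw 11 + 6 + 6 = 23 ≤ 28, throughput 18 + 17 + 13 = 48.
node-H + node-A + node-G: power draw 6 + 6 + 14 = 26 ≤ 28, throughput 17 + 13 + 17 = 47.
Best is node-K, node-H, and node-B with total throughput 49.

49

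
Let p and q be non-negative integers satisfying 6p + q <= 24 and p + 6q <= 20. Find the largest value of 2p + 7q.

25

Relaxing integrality, the LP optimum is 26.29 at (p,q) = (3.54, 2.74), which is not an integer point.
(p,q)=(2,3): 6·2+1·3=15≤24, 1·2+6·3=20≤20, objective 25.
(p,q)=(1,3): 6·1+1·3=9≤24, 1·1+6·3=19≤20, objective 23.
(p,q)=(3,2): 6·3+1·2=20≤24, 1·3+6·2=15≤20, objective 20.
Maximum is 25 at (p,q)=(2,3).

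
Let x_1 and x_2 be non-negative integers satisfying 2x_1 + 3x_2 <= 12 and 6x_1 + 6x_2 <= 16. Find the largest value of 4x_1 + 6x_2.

12

(x_1,x_2)=(0,2): 2·0+3·2=6≤12, 6·0+6·2=12≤16, objective 12.
(x_1,x_2)=(1,1): 2·1+3·1=5≤12, 6·1+6·1=12≤16, objective 10.
(x_1,x_2)=(0,1): 2·0+3·1=3≤12, 6·0+6·1=6≤16, objective 6.
The best lattice point is (0,2), giving 12.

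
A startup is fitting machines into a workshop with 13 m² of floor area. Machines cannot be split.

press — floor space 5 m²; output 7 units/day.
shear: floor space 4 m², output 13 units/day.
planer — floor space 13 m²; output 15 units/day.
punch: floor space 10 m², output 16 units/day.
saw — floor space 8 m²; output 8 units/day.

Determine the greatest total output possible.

This is a 0-1 knapsack instance.
punch: floor space 10 ≤ 13, output 16.
shear + saw: floor space 4 + 8 = 12 ≤ 13, output 13 + 8 = 21.
press + shear: floor space 5 + 4 = 9 ≤ 13, output 7 + 13 = 20.
Best is shear and saw with total output 21.

21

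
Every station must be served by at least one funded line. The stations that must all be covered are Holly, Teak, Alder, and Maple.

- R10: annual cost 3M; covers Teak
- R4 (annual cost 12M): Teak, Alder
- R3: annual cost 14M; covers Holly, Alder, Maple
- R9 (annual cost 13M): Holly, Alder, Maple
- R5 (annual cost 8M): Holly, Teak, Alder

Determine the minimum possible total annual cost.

The greedy cost-per-new-station heuristic would pick R5 and R9 for 21, but a cheaper cover exists.
Choose R10 and R9: together they cover Holly, Teak, Alder, Maple — every station.
Total annual cost: 3 + 13 = 16.
No cover costs less than 16.

16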